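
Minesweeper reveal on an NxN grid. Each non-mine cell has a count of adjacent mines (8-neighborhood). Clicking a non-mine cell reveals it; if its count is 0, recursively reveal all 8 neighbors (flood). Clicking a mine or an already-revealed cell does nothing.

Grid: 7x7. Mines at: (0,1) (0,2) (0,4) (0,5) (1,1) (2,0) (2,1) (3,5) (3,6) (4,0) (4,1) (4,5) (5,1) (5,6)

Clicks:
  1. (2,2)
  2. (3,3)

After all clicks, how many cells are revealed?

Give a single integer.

Click 1 (2,2) count=2: revealed 1 new [(2,2)] -> total=1
Click 2 (3,3) count=0: revealed 19 new [(1,2) (1,3) (1,4) (2,3) (2,4) (3,2) (3,3) (3,4) (4,2) (4,3) (4,4) (5,2) (5,3) (5,4) (5,5) (6,2) (6,3) (6,4) (6,5)] -> total=20

Answer: 20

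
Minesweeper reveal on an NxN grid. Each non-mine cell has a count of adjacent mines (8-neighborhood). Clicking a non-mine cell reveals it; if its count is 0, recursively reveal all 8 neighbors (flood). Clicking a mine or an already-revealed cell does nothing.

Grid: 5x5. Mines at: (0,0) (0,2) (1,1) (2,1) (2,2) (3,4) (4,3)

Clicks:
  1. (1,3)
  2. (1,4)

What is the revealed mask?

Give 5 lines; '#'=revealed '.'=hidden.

Click 1 (1,3) count=2: revealed 1 new [(1,3)] -> total=1
Click 2 (1,4) count=0: revealed 5 new [(0,3) (0,4) (1,4) (2,3) (2,4)] -> total=6

Answer: ...##
...##
...##
.....
.....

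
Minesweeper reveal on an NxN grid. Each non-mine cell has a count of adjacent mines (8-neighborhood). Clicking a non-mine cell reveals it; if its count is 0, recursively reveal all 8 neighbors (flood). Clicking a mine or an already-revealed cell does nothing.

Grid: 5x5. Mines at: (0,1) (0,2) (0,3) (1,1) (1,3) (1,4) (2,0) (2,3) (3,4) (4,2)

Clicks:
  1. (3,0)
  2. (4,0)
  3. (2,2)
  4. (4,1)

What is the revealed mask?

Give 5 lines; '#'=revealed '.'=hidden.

Answer: .....
.....
..#..
##...
##...

Derivation:
Click 1 (3,0) count=1: revealed 1 new [(3,0)] -> total=1
Click 2 (4,0) count=0: revealed 3 new [(3,1) (4,0) (4,1)] -> total=4
Click 3 (2,2) count=3: revealed 1 new [(2,2)] -> total=5
Click 4 (4,1) count=1: revealed 0 new [(none)] -> total=5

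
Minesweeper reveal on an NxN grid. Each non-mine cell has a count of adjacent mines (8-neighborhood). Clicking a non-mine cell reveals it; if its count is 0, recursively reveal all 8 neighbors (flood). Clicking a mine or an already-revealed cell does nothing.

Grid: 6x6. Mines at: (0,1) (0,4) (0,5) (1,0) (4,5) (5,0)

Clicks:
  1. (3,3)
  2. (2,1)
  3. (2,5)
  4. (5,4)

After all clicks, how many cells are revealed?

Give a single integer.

Answer: 26

Derivation:
Click 1 (3,3) count=0: revealed 26 new [(1,1) (1,2) (1,3) (1,4) (1,5) (2,0) (2,1) (2,2) (2,3) (2,4) (2,5) (3,0) (3,1) (3,2) (3,3) (3,4) (3,5) (4,0) (4,1) (4,2) (4,3) (4,4) (5,1) (5,2) (5,3) (5,4)] -> total=26
Click 2 (2,1) count=1: revealed 0 new [(none)] -> total=26
Click 3 (2,5) count=0: revealed 0 new [(none)] -> total=26
Click 4 (5,4) count=1: revealed 0 new [(none)] -> total=26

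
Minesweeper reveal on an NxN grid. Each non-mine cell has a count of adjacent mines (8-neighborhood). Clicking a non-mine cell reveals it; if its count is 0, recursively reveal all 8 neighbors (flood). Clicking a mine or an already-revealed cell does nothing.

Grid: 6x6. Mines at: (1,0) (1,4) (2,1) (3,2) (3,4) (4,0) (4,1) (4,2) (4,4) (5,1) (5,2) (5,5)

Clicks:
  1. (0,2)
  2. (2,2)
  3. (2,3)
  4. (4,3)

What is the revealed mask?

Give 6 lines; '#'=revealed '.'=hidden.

Answer: .###..
.###..
..##..
......
...#..
......

Derivation:
Click 1 (0,2) count=0: revealed 6 new [(0,1) (0,2) (0,3) (1,1) (1,2) (1,3)] -> total=6
Click 2 (2,2) count=2: revealed 1 new [(2,2)] -> total=7
Click 3 (2,3) count=3: revealed 1 new [(2,3)] -> total=8
Click 4 (4,3) count=5: revealed 1 new [(4,3)] -> total=9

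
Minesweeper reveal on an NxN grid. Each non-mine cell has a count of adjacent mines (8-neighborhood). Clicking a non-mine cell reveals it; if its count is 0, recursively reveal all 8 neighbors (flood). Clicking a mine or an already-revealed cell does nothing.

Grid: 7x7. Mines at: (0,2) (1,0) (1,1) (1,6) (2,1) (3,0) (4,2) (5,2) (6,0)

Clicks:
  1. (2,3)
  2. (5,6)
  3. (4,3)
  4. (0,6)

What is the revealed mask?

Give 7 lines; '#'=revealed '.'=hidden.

Answer: ...####
..####.
..#####
..#####
...####
...####
...####

Derivation:
Click 1 (2,3) count=0: revealed 29 new [(0,3) (0,4) (0,5) (1,2) (1,3) (1,4) (1,5) (2,2) (2,3) (2,4) (2,5) (2,6) (3,2) (3,3) (3,4) (3,5) (3,6) (4,3) (4,4) (4,5) (4,6) (5,3) (5,4) (5,5) (5,6) (6,3) (6,4) (6,5) (6,6)] -> total=29
Click 2 (5,6) count=0: revealed 0 new [(none)] -> total=29
Click 3 (4,3) count=2: revealed 0 new [(none)] -> total=29
Click 4 (0,6) count=1: revealed 1 new [(0,6)] -> total=30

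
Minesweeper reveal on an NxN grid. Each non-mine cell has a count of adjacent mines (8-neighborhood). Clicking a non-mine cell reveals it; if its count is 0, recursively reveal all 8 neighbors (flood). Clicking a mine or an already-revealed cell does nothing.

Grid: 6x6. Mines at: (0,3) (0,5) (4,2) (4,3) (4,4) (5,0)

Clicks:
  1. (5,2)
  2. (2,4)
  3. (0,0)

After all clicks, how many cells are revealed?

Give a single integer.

Click 1 (5,2) count=2: revealed 1 new [(5,2)] -> total=1
Click 2 (2,4) count=0: revealed 23 new [(0,0) (0,1) (0,2) (1,0) (1,1) (1,2) (1,3) (1,4) (1,5) (2,0) (2,1) (2,2) (2,3) (2,4) (2,5) (3,0) (3,1) (3,2) (3,3) (3,4) (3,5) (4,0) (4,1)] -> total=24
Click 3 (0,0) count=0: revealed 0 new [(none)] -> total=24

Answer: 24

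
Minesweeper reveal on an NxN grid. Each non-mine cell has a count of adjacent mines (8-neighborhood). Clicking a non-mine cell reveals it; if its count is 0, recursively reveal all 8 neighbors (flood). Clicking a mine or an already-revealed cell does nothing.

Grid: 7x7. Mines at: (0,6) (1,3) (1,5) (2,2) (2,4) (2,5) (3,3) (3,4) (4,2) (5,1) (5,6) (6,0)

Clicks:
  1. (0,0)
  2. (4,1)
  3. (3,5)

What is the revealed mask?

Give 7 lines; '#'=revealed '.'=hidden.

Answer: ###....
###....
##.....
##...#.
##.....
.......
.......

Derivation:
Click 1 (0,0) count=0: revealed 12 new [(0,0) (0,1) (0,2) (1,0) (1,1) (1,2) (2,0) (2,1) (3,0) (3,1) (4,0) (4,1)] -> total=12
Click 2 (4,1) count=2: revealed 0 new [(none)] -> total=12
Click 3 (3,5) count=3: revealed 1 new [(3,5)] -> total=13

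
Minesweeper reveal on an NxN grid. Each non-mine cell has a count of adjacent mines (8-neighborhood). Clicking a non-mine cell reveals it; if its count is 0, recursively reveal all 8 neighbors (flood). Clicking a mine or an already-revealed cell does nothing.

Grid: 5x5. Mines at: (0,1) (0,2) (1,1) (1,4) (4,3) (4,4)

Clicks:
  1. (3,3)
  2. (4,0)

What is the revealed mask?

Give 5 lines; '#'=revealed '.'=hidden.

Answer: .....
.....
###..
####.
###..

Derivation:
Click 1 (3,3) count=2: revealed 1 new [(3,3)] -> total=1
Click 2 (4,0) count=0: revealed 9 new [(2,0) (2,1) (2,2) (3,0) (3,1) (3,2) (4,0) (4,1) (4,2)] -> total=10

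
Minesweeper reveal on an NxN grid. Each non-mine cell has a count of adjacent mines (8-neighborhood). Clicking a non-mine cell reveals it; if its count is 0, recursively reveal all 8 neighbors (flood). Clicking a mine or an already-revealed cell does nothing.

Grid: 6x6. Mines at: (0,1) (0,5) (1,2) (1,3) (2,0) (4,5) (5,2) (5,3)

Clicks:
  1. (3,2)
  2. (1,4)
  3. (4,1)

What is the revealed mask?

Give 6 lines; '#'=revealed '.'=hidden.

Click 1 (3,2) count=0: revealed 12 new [(2,1) (2,2) (2,3) (2,4) (3,1) (3,2) (3,3) (3,4) (4,1) (4,2) (4,3) (4,4)] -> total=12
Click 2 (1,4) count=2: revealed 1 new [(1,4)] -> total=13
Click 3 (4,1) count=1: revealed 0 new [(none)] -> total=13

Answer: ......
....#.
.####.
.####.
.####.
......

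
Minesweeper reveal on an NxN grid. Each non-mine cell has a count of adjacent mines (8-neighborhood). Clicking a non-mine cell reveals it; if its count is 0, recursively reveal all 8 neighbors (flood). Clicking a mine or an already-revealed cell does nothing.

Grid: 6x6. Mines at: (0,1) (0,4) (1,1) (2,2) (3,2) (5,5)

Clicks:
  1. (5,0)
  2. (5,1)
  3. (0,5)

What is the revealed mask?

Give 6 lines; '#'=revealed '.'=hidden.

Answer: .....#
......
##....
##....
#####.
#####.

Derivation:
Click 1 (5,0) count=0: revealed 14 new [(2,0) (2,1) (3,0) (3,1) (4,0) (4,1) (4,2) (4,3) (4,4) (5,0) (5,1) (5,2) (5,3) (5,4)] -> total=14
Click 2 (5,1) count=0: revealed 0 new [(none)] -> total=14
Click 3 (0,5) count=1: revealed 1 new [(0,5)] -> total=15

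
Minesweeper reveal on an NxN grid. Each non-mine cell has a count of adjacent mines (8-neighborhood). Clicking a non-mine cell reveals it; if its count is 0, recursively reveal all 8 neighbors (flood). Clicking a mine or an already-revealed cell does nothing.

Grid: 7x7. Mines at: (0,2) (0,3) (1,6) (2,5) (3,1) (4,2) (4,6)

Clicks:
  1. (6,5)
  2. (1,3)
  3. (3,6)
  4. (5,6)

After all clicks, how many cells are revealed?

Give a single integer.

Answer: 24

Derivation:
Click 1 (6,5) count=0: revealed 22 new [(3,3) (3,4) (3,5) (4,0) (4,1) (4,3) (4,4) (4,5) (5,0) (5,1) (5,2) (5,3) (5,4) (5,5) (5,6) (6,0) (6,1) (6,2) (6,3) (6,4) (6,5) (6,6)] -> total=22
Click 2 (1,3) count=2: revealed 1 new [(1,3)] -> total=23
Click 3 (3,6) count=2: revealed 1 new [(3,6)] -> total=24
Click 4 (5,6) count=1: revealed 0 new [(none)] -> total=24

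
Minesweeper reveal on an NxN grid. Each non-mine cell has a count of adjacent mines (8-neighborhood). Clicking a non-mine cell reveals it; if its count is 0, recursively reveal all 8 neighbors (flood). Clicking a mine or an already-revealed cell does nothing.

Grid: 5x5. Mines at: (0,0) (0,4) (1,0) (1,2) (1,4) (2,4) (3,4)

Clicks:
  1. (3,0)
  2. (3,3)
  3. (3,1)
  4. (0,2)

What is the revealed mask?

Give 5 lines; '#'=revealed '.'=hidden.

Answer: ..#..
.....
####.
####.
####.

Derivation:
Click 1 (3,0) count=0: revealed 12 new [(2,0) (2,1) (2,2) (2,3) (3,0) (3,1) (3,2) (3,3) (4,0) (4,1) (4,2) (4,3)] -> total=12
Click 2 (3,3) count=2: revealed 0 new [(none)] -> total=12
Click 3 (3,1) count=0: revealed 0 new [(none)] -> total=12
Click 4 (0,2) count=1: revealed 1 new [(0,2)] -> total=13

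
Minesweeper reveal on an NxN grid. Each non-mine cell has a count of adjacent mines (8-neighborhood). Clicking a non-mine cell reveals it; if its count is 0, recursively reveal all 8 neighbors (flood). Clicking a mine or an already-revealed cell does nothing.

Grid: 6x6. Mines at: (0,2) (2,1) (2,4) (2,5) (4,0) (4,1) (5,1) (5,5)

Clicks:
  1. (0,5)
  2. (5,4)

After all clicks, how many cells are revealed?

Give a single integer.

Answer: 7

Derivation:
Click 1 (0,5) count=0: revealed 6 new [(0,3) (0,4) (0,5) (1,3) (1,4) (1,5)] -> total=6
Click 2 (5,4) count=1: revealed 1 new [(5,4)] -> total=7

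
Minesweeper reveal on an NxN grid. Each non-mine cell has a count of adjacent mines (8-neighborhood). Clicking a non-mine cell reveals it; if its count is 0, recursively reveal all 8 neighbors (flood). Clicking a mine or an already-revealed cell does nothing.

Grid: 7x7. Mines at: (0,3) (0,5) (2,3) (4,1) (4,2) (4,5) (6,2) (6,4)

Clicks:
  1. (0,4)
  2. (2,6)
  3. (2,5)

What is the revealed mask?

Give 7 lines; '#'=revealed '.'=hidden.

Click 1 (0,4) count=2: revealed 1 new [(0,4)] -> total=1
Click 2 (2,6) count=0: revealed 9 new [(1,4) (1,5) (1,6) (2,4) (2,5) (2,6) (3,4) (3,5) (3,6)] -> total=10
Click 3 (2,5) count=0: revealed 0 new [(none)] -> total=10

Answer: ....#..
....###
....###
....###
.......
.......
.......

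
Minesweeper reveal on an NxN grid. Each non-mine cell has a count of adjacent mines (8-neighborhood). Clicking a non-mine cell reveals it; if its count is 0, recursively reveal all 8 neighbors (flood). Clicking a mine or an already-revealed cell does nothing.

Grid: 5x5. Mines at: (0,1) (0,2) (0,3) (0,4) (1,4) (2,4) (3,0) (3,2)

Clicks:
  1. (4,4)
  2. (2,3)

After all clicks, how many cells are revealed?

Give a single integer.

Answer: 5

Derivation:
Click 1 (4,4) count=0: revealed 4 new [(3,3) (3,4) (4,3) (4,4)] -> total=4
Click 2 (2,3) count=3: revealed 1 new [(2,3)] -> total=5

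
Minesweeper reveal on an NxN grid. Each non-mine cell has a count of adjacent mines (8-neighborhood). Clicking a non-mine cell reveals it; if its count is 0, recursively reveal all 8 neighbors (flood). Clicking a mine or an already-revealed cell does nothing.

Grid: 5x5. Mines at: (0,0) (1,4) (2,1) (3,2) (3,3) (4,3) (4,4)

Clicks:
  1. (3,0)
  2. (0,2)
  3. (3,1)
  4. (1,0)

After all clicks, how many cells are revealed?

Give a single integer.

Click 1 (3,0) count=1: revealed 1 new [(3,0)] -> total=1
Click 2 (0,2) count=0: revealed 6 new [(0,1) (0,2) (0,3) (1,1) (1,2) (1,3)] -> total=7
Click 3 (3,1) count=2: revealed 1 new [(3,1)] -> total=8
Click 4 (1,0) count=2: revealed 1 new [(1,0)] -> total=9

Answer: 9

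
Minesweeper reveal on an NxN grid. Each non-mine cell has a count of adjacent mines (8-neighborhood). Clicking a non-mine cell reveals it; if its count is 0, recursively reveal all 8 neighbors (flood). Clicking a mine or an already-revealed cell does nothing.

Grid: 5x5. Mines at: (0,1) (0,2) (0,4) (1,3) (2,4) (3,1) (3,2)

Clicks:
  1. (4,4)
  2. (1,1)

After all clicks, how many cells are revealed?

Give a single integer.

Click 1 (4,4) count=0: revealed 4 new [(3,3) (3,4) (4,3) (4,4)] -> total=4
Click 2 (1,1) count=2: revealed 1 new [(1,1)] -> total=5

Answer: 5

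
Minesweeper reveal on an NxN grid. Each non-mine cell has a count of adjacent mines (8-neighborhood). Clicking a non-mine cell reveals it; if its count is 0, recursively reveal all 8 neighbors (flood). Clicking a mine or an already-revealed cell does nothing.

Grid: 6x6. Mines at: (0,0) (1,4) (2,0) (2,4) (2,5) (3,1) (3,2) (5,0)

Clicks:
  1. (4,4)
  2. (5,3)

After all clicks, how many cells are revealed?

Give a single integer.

Answer: 13

Derivation:
Click 1 (4,4) count=0: revealed 13 new [(3,3) (3,4) (3,5) (4,1) (4,2) (4,3) (4,4) (4,5) (5,1) (5,2) (5,3) (5,4) (5,5)] -> total=13
Click 2 (5,3) count=0: revealed 0 new [(none)] -> total=13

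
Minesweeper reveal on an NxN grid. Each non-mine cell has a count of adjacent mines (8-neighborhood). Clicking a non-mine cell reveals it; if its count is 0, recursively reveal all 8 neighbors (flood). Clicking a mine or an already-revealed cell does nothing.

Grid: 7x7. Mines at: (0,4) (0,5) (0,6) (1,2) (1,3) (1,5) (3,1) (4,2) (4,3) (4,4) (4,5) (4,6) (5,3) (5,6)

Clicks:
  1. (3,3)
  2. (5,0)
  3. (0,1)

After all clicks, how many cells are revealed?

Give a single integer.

Answer: 10

Derivation:
Click 1 (3,3) count=3: revealed 1 new [(3,3)] -> total=1
Click 2 (5,0) count=0: revealed 8 new [(4,0) (4,1) (5,0) (5,1) (5,2) (6,0) (6,1) (6,2)] -> total=9
Click 3 (0,1) count=1: revealed 1 new [(0,1)] -> total=10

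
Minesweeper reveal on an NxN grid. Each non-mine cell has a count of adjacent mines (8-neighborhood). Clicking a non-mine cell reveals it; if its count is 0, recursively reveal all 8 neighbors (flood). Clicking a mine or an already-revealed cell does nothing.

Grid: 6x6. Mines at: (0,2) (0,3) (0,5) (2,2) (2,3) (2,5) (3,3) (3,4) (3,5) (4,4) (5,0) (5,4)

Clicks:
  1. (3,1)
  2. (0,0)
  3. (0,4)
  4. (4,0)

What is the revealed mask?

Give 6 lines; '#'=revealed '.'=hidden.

Click 1 (3,1) count=1: revealed 1 new [(3,1)] -> total=1
Click 2 (0,0) count=0: revealed 9 new [(0,0) (0,1) (1,0) (1,1) (2,0) (2,1) (3,0) (4,0) (4,1)] -> total=10
Click 3 (0,4) count=2: revealed 1 new [(0,4)] -> total=11
Click 4 (4,0) count=1: revealed 0 new [(none)] -> total=11

Answer: ##..#.
##....
##....
##....
##....
......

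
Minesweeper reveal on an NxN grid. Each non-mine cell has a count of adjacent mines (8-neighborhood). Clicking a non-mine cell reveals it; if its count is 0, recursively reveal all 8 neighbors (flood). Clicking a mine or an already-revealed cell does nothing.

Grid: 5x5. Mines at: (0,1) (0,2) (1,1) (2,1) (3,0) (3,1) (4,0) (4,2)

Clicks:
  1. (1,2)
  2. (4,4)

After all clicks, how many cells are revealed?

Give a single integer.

Click 1 (1,2) count=4: revealed 1 new [(1,2)] -> total=1
Click 2 (4,4) count=0: revealed 12 new [(0,3) (0,4) (1,3) (1,4) (2,2) (2,3) (2,4) (3,2) (3,3) (3,4) (4,3) (4,4)] -> total=13

Answer: 13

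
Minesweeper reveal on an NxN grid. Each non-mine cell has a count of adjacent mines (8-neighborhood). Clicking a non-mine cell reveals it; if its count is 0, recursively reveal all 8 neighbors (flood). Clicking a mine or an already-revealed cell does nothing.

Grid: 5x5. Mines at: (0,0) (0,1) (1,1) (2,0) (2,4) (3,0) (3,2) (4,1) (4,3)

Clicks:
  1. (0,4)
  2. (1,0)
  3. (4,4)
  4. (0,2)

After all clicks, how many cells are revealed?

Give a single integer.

Click 1 (0,4) count=0: revealed 6 new [(0,2) (0,3) (0,4) (1,2) (1,3) (1,4)] -> total=6
Click 2 (1,0) count=4: revealed 1 new [(1,0)] -> total=7
Click 3 (4,4) count=1: revealed 1 new [(4,4)] -> total=8
Click 4 (0,2) count=2: revealed 0 new [(none)] -> total=8

Answer: 8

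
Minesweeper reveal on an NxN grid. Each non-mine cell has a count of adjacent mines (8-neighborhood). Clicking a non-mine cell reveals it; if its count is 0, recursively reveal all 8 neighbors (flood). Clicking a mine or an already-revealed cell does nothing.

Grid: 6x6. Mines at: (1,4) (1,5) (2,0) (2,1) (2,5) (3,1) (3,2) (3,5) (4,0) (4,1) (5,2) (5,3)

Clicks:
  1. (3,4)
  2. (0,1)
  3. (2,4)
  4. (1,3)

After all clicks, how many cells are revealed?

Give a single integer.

Click 1 (3,4) count=2: revealed 1 new [(3,4)] -> total=1
Click 2 (0,1) count=0: revealed 8 new [(0,0) (0,1) (0,2) (0,3) (1,0) (1,1) (1,2) (1,3)] -> total=9
Click 3 (2,4) count=4: revealed 1 new [(2,4)] -> total=10
Click 4 (1,3) count=1: revealed 0 new [(none)] -> total=10

Answer: 10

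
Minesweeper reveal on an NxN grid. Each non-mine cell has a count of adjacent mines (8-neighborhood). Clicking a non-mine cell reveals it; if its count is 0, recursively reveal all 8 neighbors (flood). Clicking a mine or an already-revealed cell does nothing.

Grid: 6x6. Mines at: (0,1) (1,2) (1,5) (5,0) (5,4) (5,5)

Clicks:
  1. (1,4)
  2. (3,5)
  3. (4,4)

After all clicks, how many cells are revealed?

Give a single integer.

Click 1 (1,4) count=1: revealed 1 new [(1,4)] -> total=1
Click 2 (3,5) count=0: revealed 23 new [(1,0) (1,1) (2,0) (2,1) (2,2) (2,3) (2,4) (2,5) (3,0) (3,1) (3,2) (3,3) (3,4) (3,5) (4,0) (4,1) (4,2) (4,3) (4,4) (4,5) (5,1) (5,2) (5,3)] -> total=24
Click 3 (4,4) count=2: revealed 0 new [(none)] -> total=24

Answer: 24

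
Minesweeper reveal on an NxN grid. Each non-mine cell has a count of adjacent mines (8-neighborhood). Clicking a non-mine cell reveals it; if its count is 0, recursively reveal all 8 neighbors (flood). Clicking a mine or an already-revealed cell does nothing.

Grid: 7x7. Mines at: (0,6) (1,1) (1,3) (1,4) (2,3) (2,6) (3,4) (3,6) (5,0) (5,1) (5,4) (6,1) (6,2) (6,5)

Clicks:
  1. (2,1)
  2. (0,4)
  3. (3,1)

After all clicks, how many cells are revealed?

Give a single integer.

Answer: 10

Derivation:
Click 1 (2,1) count=1: revealed 1 new [(2,1)] -> total=1
Click 2 (0,4) count=2: revealed 1 new [(0,4)] -> total=2
Click 3 (3,1) count=0: revealed 8 new [(2,0) (2,2) (3,0) (3,1) (3,2) (4,0) (4,1) (4,2)] -> total=10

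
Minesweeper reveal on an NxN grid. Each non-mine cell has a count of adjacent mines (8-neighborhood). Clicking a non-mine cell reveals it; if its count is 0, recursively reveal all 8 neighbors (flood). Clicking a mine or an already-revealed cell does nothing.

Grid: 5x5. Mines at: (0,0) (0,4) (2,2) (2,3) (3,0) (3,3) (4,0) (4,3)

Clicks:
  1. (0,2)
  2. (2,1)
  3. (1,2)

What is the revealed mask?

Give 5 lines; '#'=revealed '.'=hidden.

Answer: .###.
.###.
.#...
.....
.....

Derivation:
Click 1 (0,2) count=0: revealed 6 new [(0,1) (0,2) (0,3) (1,1) (1,2) (1,3)] -> total=6
Click 2 (2,1) count=2: revealed 1 new [(2,1)] -> total=7
Click 3 (1,2) count=2: revealed 0 new [(none)] -> total=7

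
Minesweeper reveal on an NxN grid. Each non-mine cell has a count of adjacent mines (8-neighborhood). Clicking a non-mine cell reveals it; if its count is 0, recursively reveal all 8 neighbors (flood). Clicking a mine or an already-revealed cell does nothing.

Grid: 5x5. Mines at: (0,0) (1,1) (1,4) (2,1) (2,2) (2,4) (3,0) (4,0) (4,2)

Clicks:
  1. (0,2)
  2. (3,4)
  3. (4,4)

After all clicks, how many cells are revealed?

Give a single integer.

Answer: 5

Derivation:
Click 1 (0,2) count=1: revealed 1 new [(0,2)] -> total=1
Click 2 (3,4) count=1: revealed 1 new [(3,4)] -> total=2
Click 3 (4,4) count=0: revealed 3 new [(3,3) (4,3) (4,4)] -> total=5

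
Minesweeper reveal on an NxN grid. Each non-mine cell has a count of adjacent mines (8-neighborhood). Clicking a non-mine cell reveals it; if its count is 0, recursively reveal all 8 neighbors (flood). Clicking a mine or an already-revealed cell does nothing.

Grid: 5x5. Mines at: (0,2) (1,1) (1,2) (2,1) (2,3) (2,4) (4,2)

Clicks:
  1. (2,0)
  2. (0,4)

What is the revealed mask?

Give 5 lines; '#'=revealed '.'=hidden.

Answer: ...##
...##
#....
.....
.....

Derivation:
Click 1 (2,0) count=2: revealed 1 new [(2,0)] -> total=1
Click 2 (0,4) count=0: revealed 4 new [(0,3) (0,4) (1,3) (1,4)] -> total=5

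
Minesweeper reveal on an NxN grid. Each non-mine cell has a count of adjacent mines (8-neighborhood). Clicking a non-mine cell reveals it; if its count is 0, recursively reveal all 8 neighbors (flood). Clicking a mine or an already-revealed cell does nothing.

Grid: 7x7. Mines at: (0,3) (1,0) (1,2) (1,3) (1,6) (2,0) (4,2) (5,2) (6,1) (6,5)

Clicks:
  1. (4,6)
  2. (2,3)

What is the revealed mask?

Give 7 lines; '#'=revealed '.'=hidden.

Click 1 (4,6) count=0: revealed 16 new [(2,3) (2,4) (2,5) (2,6) (3,3) (3,4) (3,5) (3,6) (4,3) (4,4) (4,5) (4,6) (5,3) (5,4) (5,5) (5,6)] -> total=16
Click 2 (2,3) count=2: revealed 0 new [(none)] -> total=16

Answer: .......
.......
...####
...####
...####
...####
.......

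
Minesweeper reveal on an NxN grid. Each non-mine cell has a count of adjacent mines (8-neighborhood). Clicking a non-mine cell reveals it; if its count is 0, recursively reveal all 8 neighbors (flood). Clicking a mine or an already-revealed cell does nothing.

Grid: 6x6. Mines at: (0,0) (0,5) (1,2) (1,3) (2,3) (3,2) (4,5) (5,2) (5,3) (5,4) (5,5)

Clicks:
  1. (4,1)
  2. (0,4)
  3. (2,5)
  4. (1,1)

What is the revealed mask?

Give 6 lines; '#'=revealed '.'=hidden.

Click 1 (4,1) count=2: revealed 1 new [(4,1)] -> total=1
Click 2 (0,4) count=2: revealed 1 new [(0,4)] -> total=2
Click 3 (2,5) count=0: revealed 6 new [(1,4) (1,5) (2,4) (2,5) (3,4) (3,5)] -> total=8
Click 4 (1,1) count=2: revealed 1 new [(1,1)] -> total=9

Answer: ....#.
.#..##
....##
....##
.#....
......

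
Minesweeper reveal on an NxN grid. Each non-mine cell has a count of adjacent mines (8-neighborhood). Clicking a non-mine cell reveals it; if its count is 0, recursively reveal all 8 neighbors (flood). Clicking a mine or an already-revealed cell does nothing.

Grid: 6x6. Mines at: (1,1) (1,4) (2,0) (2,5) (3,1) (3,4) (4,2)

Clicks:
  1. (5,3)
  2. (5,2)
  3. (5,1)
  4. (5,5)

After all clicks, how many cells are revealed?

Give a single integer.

Click 1 (5,3) count=1: revealed 1 new [(5,3)] -> total=1
Click 2 (5,2) count=1: revealed 1 new [(5,2)] -> total=2
Click 3 (5,1) count=1: revealed 1 new [(5,1)] -> total=3
Click 4 (5,5) count=0: revealed 5 new [(4,3) (4,4) (4,5) (5,4) (5,5)] -> total=8

Answer: 8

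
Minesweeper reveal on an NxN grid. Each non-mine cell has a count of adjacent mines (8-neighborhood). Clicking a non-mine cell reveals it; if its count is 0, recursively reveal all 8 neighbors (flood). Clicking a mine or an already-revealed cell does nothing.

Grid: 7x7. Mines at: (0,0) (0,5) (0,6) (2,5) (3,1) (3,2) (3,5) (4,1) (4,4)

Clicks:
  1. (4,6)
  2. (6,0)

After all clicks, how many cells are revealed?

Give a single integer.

Click 1 (4,6) count=1: revealed 1 new [(4,6)] -> total=1
Click 2 (6,0) count=0: revealed 15 new [(4,5) (5,0) (5,1) (5,2) (5,3) (5,4) (5,5) (5,6) (6,0) (6,1) (6,2) (6,3) (6,4) (6,5) (6,6)] -> total=16

Answer: 16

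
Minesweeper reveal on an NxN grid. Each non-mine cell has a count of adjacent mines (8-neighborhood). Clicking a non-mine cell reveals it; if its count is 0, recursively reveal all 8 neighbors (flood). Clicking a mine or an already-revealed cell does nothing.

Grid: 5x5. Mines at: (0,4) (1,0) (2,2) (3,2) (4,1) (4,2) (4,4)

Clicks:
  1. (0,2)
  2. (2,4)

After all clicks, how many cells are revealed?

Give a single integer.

Click 1 (0,2) count=0: revealed 6 new [(0,1) (0,2) (0,3) (1,1) (1,2) (1,3)] -> total=6
Click 2 (2,4) count=0: revealed 5 new [(1,4) (2,3) (2,4) (3,3) (3,4)] -> total=11

Answer: 11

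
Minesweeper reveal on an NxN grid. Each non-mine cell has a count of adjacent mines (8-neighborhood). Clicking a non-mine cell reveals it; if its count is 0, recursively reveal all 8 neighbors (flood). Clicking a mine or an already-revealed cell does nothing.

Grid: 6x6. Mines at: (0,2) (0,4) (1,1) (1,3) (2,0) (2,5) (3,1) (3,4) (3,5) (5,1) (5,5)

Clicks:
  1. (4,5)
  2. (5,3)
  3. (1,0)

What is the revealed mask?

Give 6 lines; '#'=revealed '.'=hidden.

Click 1 (4,5) count=3: revealed 1 new [(4,5)] -> total=1
Click 2 (5,3) count=0: revealed 6 new [(4,2) (4,3) (4,4) (5,2) (5,3) (5,4)] -> total=7
Click 3 (1,0) count=2: revealed 1 new [(1,0)] -> total=8

Answer: ......
#.....
......
......
..####
..###.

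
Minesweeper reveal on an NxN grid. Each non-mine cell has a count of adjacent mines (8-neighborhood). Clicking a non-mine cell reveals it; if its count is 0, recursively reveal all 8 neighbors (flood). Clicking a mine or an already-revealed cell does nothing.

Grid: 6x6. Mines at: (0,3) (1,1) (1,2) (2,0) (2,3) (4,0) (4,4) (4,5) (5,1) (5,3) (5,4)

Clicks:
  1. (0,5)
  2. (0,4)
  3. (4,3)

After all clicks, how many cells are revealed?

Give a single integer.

Click 1 (0,5) count=0: revealed 8 new [(0,4) (0,5) (1,4) (1,5) (2,4) (2,5) (3,4) (3,5)] -> total=8
Click 2 (0,4) count=1: revealed 0 new [(none)] -> total=8
Click 3 (4,3) count=3: revealed 1 new [(4,3)] -> total=9

Answer: 9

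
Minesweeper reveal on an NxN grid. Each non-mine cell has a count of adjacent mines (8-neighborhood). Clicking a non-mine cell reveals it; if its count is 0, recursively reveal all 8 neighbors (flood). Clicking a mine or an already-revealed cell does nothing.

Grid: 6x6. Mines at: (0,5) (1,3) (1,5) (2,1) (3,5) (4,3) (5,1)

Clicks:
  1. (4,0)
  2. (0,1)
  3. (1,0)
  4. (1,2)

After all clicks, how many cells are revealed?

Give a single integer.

Answer: 7

Derivation:
Click 1 (4,0) count=1: revealed 1 new [(4,0)] -> total=1
Click 2 (0,1) count=0: revealed 6 new [(0,0) (0,1) (0,2) (1,0) (1,1) (1,2)] -> total=7
Click 3 (1,0) count=1: revealed 0 new [(none)] -> total=7
Click 4 (1,2) count=2: revealed 0 new [(none)] -> total=7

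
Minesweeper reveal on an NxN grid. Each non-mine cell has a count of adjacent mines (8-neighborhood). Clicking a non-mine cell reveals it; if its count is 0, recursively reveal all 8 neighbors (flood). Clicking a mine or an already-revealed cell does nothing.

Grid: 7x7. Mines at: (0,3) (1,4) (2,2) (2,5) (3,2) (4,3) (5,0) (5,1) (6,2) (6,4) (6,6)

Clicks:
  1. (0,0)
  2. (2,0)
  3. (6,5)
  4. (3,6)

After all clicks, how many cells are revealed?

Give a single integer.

Click 1 (0,0) count=0: revealed 12 new [(0,0) (0,1) (0,2) (1,0) (1,1) (1,2) (2,0) (2,1) (3,0) (3,1) (4,0) (4,1)] -> total=12
Click 2 (2,0) count=0: revealed 0 new [(none)] -> total=12
Click 3 (6,5) count=2: revealed 1 new [(6,5)] -> total=13
Click 4 (3,6) count=1: revealed 1 new [(3,6)] -> total=14

Answer: 14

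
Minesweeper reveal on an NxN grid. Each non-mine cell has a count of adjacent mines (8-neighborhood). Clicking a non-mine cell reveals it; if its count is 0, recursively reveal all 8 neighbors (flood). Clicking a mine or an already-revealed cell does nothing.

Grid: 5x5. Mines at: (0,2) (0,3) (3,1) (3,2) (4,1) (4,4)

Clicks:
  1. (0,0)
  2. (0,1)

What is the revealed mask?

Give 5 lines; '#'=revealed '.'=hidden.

Click 1 (0,0) count=0: revealed 6 new [(0,0) (0,1) (1,0) (1,1) (2,0) (2,1)] -> total=6
Click 2 (0,1) count=1: revealed 0 new [(none)] -> total=6

Answer: ##...
##...
##...
.....
.....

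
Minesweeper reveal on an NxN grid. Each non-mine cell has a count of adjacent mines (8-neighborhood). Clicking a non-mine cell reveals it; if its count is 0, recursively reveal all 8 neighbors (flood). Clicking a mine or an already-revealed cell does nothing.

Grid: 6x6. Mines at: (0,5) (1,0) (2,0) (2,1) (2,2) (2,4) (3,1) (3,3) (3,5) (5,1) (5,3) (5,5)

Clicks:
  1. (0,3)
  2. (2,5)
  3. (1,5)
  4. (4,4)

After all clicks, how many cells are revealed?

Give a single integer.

Answer: 11

Derivation:
Click 1 (0,3) count=0: revealed 8 new [(0,1) (0,2) (0,3) (0,4) (1,1) (1,2) (1,3) (1,4)] -> total=8
Click 2 (2,5) count=2: revealed 1 new [(2,5)] -> total=9
Click 3 (1,5) count=2: revealed 1 new [(1,5)] -> total=10
Click 4 (4,4) count=4: revealed 1 new [(4,4)] -> total=11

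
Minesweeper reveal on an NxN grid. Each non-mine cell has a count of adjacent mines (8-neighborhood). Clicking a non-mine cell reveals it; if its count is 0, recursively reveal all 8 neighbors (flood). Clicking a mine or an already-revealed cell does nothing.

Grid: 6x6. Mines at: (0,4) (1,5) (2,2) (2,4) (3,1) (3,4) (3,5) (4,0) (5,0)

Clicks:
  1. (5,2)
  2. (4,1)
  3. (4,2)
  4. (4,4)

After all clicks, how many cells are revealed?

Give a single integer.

Click 1 (5,2) count=0: revealed 10 new [(4,1) (4,2) (4,3) (4,4) (4,5) (5,1) (5,2) (5,3) (5,4) (5,5)] -> total=10
Click 2 (4,1) count=3: revealed 0 new [(none)] -> total=10
Click 3 (4,2) count=1: revealed 0 new [(none)] -> total=10
Click 4 (4,4) count=2: revealed 0 new [(none)] -> total=10

Answer: 10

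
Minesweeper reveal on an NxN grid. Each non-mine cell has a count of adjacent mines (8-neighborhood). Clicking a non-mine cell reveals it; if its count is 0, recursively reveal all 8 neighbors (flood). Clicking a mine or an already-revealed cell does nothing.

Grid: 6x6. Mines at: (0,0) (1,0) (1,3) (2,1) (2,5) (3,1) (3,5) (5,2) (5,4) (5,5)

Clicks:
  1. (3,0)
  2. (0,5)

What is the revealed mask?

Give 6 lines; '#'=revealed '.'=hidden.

Answer: ....##
....##
......
#.....
......
......

Derivation:
Click 1 (3,0) count=2: revealed 1 new [(3,0)] -> total=1
Click 2 (0,5) count=0: revealed 4 new [(0,4) (0,5) (1,4) (1,5)] -> total=5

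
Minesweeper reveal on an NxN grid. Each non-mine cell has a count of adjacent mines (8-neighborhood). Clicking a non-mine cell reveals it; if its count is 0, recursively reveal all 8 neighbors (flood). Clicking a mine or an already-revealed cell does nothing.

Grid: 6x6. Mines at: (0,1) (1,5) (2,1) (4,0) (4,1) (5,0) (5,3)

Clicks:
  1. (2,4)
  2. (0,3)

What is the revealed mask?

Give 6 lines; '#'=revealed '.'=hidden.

Answer: ..###.
..###.
..####
..####
..####
....##

Derivation:
Click 1 (2,4) count=1: revealed 1 new [(2,4)] -> total=1
Click 2 (0,3) count=0: revealed 19 new [(0,2) (0,3) (0,4) (1,2) (1,3) (1,4) (2,2) (2,3) (2,5) (3,2) (3,3) (3,4) (3,5) (4,2) (4,3) (4,4) (4,5) (5,4) (5,5)] -> total=20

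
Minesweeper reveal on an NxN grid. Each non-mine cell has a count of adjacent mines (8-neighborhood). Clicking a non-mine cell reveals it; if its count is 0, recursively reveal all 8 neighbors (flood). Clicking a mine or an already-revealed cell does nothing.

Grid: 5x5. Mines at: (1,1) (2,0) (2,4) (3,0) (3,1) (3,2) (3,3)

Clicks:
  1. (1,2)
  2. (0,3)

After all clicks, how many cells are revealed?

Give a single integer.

Click 1 (1,2) count=1: revealed 1 new [(1,2)] -> total=1
Click 2 (0,3) count=0: revealed 5 new [(0,2) (0,3) (0,4) (1,3) (1,4)] -> total=6

Answer: 6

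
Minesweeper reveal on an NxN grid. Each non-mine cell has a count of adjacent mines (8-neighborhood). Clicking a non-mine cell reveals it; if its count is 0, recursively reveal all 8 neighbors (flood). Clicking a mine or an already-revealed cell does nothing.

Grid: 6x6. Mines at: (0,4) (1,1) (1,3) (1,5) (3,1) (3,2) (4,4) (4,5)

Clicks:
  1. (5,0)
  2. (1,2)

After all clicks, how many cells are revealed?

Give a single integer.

Click 1 (5,0) count=0: revealed 8 new [(4,0) (4,1) (4,2) (4,3) (5,0) (5,1) (5,2) (5,3)] -> total=8
Click 2 (1,2) count=2: revealed 1 new [(1,2)] -> total=9

Answer: 9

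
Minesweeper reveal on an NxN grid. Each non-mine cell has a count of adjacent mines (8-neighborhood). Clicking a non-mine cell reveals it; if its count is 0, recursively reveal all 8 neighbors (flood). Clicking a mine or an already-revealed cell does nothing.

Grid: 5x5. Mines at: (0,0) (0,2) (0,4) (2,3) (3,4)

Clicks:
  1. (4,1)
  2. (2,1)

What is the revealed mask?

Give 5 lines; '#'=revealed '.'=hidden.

Answer: .....
###..
###..
####.
####.

Derivation:
Click 1 (4,1) count=0: revealed 14 new [(1,0) (1,1) (1,2) (2,0) (2,1) (2,2) (3,0) (3,1) (3,2) (3,3) (4,0) (4,1) (4,2) (4,3)] -> total=14
Click 2 (2,1) count=0: revealed 0 new [(none)] -> total=14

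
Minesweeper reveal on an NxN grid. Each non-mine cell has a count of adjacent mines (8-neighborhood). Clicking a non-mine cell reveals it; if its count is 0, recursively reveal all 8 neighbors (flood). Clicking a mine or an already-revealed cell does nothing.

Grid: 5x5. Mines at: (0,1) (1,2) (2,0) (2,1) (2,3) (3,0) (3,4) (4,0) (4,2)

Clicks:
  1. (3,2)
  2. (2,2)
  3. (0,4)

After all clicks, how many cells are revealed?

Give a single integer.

Answer: 6

Derivation:
Click 1 (3,2) count=3: revealed 1 new [(3,2)] -> total=1
Click 2 (2,2) count=3: revealed 1 new [(2,2)] -> total=2
Click 3 (0,4) count=0: revealed 4 new [(0,3) (0,4) (1,3) (1,4)] -> total=6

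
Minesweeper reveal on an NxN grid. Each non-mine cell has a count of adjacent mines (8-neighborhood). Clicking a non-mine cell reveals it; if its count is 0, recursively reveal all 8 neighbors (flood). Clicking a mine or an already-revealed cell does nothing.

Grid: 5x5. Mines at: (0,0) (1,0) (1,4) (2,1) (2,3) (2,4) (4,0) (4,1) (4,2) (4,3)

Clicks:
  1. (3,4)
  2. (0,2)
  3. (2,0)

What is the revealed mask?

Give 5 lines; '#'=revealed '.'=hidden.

Answer: .###.
.###.
#....
....#
.....

Derivation:
Click 1 (3,4) count=3: revealed 1 new [(3,4)] -> total=1
Click 2 (0,2) count=0: revealed 6 new [(0,1) (0,2) (0,3) (1,1) (1,2) (1,3)] -> total=7
Click 3 (2,0) count=2: revealed 1 new [(2,0)] -> total=8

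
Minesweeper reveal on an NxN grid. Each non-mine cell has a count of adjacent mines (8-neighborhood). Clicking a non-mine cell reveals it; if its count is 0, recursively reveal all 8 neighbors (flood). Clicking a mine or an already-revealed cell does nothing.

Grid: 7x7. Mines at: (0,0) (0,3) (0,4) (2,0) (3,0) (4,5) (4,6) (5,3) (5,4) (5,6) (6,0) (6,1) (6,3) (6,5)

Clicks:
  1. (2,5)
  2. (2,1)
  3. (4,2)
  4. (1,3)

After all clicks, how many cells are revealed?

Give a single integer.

Answer: 24

Derivation:
Click 1 (2,5) count=0: revealed 24 new [(0,5) (0,6) (1,1) (1,2) (1,3) (1,4) (1,5) (1,6) (2,1) (2,2) (2,3) (2,4) (2,5) (2,6) (3,1) (3,2) (3,3) (3,4) (3,5) (3,6) (4,1) (4,2) (4,3) (4,4)] -> total=24
Click 2 (2,1) count=2: revealed 0 new [(none)] -> total=24
Click 3 (4,2) count=1: revealed 0 new [(none)] -> total=24
Click 4 (1,3) count=2: revealed 0 new [(none)] -> total=24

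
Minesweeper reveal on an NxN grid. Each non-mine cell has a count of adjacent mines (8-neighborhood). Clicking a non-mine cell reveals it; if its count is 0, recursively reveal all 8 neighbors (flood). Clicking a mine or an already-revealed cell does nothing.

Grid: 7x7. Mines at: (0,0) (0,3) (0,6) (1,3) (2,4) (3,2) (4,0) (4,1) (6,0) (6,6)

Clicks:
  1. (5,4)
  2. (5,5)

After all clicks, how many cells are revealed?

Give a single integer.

Click 1 (5,4) count=0: revealed 24 new [(1,5) (1,6) (2,5) (2,6) (3,3) (3,4) (3,5) (3,6) (4,2) (4,3) (4,4) (4,5) (4,6) (5,1) (5,2) (5,3) (5,4) (5,5) (5,6) (6,1) (6,2) (6,3) (6,4) (6,5)] -> total=24
Click 2 (5,5) count=1: revealed 0 new [(none)] -> total=24

Answer: 24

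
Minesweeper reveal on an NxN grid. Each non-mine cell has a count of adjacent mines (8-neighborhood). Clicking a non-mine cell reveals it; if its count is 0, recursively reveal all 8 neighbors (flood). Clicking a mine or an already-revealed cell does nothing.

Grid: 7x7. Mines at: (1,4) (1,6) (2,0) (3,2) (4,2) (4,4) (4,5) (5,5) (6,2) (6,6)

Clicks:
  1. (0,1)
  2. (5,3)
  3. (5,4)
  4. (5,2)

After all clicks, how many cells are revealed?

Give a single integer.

Click 1 (0,1) count=0: revealed 11 new [(0,0) (0,1) (0,2) (0,3) (1,0) (1,1) (1,2) (1,3) (2,1) (2,2) (2,3)] -> total=11
Click 2 (5,3) count=3: revealed 1 new [(5,3)] -> total=12
Click 3 (5,4) count=3: revealed 1 new [(5,4)] -> total=13
Click 4 (5,2) count=2: revealed 1 new [(5,2)] -> total=14

Answer: 14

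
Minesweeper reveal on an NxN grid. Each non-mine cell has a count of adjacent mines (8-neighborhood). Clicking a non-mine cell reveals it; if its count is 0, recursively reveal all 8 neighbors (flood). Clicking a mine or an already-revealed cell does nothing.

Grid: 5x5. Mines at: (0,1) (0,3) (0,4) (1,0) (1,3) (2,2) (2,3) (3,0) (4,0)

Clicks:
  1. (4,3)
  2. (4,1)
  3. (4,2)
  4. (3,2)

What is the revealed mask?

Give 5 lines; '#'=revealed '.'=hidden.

Answer: .....
.....
.....
.####
.####

Derivation:
Click 1 (4,3) count=0: revealed 8 new [(3,1) (3,2) (3,3) (3,4) (4,1) (4,2) (4,3) (4,4)] -> total=8
Click 2 (4,1) count=2: revealed 0 new [(none)] -> total=8
Click 3 (4,2) count=0: revealed 0 new [(none)] -> total=8
Click 4 (3,2) count=2: revealed 0 new [(none)] -> total=8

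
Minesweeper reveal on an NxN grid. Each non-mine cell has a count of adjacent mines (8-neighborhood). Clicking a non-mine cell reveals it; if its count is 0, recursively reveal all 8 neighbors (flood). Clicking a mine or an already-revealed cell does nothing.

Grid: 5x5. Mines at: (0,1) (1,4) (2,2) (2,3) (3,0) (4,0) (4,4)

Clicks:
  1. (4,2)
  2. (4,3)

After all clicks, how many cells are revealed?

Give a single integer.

Answer: 6

Derivation:
Click 1 (4,2) count=0: revealed 6 new [(3,1) (3,2) (3,3) (4,1) (4,2) (4,3)] -> total=6
Click 2 (4,3) count=1: revealed 0 new [(none)] -> total=6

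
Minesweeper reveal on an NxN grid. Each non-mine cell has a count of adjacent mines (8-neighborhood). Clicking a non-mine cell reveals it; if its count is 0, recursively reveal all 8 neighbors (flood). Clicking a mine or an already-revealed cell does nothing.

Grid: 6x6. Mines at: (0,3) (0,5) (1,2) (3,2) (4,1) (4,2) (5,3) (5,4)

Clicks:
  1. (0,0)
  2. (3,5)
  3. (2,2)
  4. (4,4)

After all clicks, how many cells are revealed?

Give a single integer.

Click 1 (0,0) count=0: revealed 8 new [(0,0) (0,1) (1,0) (1,1) (2,0) (2,1) (3,0) (3,1)] -> total=8
Click 2 (3,5) count=0: revealed 12 new [(1,3) (1,4) (1,5) (2,3) (2,4) (2,5) (3,3) (3,4) (3,5) (4,3) (4,4) (4,5)] -> total=20
Click 3 (2,2) count=2: revealed 1 new [(2,2)] -> total=21
Click 4 (4,4) count=2: revealed 0 new [(none)] -> total=21

Answer: 21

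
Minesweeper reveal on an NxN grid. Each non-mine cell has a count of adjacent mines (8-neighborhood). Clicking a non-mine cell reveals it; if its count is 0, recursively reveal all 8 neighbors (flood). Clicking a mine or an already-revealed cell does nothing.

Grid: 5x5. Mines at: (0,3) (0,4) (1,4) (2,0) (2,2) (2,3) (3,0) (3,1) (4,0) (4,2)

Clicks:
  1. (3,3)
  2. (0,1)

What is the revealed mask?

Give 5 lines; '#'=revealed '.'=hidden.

Click 1 (3,3) count=3: revealed 1 new [(3,3)] -> total=1
Click 2 (0,1) count=0: revealed 6 new [(0,0) (0,1) (0,2) (1,0) (1,1) (1,2)] -> total=7

Answer: ###..
###..
.....
...#.
.....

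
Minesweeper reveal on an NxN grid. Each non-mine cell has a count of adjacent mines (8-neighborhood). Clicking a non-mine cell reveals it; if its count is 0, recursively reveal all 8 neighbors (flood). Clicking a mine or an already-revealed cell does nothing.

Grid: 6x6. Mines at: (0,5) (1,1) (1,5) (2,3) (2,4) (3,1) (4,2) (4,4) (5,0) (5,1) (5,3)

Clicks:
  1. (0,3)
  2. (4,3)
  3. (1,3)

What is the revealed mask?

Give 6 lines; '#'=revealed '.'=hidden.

Answer: ..###.
..###.
......
......
...#..
......

Derivation:
Click 1 (0,3) count=0: revealed 6 new [(0,2) (0,3) (0,4) (1,2) (1,3) (1,4)] -> total=6
Click 2 (4,3) count=3: revealed 1 new [(4,3)] -> total=7
Click 3 (1,3) count=2: revealed 0 new [(none)] -> total=7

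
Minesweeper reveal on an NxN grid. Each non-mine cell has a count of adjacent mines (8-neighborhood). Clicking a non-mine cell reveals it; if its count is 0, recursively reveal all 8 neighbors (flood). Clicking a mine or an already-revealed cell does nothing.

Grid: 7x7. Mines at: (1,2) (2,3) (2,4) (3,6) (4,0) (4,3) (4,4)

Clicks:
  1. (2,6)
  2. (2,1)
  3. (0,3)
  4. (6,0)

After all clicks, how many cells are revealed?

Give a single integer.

Answer: 19

Derivation:
Click 1 (2,6) count=1: revealed 1 new [(2,6)] -> total=1
Click 2 (2,1) count=1: revealed 1 new [(2,1)] -> total=2
Click 3 (0,3) count=1: revealed 1 new [(0,3)] -> total=3
Click 4 (6,0) count=0: revealed 16 new [(4,5) (4,6) (5,0) (5,1) (5,2) (5,3) (5,4) (5,5) (5,6) (6,0) (6,1) (6,2) (6,3) (6,4) (6,5) (6,6)] -> total=19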